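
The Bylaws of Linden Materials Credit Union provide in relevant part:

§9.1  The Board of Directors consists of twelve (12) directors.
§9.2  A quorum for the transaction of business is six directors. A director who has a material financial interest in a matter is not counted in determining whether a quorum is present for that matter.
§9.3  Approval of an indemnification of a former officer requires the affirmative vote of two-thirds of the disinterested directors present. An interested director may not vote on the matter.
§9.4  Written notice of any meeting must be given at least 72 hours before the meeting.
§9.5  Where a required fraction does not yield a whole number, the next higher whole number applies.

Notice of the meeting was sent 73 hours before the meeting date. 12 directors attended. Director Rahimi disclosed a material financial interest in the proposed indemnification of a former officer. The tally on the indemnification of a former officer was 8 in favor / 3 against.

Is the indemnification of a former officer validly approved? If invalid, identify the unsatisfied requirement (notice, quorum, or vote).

Notice: 73 hours given; 72 required (73 ≥ 72). Satisfied.
Quorum: 12 present, but the 1 interested director does not count, leaving 11. Quorum is 6. Satisfied.
Vote: the indemnification of a former officer requires two-thirds of the disinterested directors present (12 − 1 = 11). 2/3 of 11 = 7.33, rounded up to 8, so 8 affirmative votes are needed; 8 voted in favor. Satisfied.

Valid — all requirements satisfied.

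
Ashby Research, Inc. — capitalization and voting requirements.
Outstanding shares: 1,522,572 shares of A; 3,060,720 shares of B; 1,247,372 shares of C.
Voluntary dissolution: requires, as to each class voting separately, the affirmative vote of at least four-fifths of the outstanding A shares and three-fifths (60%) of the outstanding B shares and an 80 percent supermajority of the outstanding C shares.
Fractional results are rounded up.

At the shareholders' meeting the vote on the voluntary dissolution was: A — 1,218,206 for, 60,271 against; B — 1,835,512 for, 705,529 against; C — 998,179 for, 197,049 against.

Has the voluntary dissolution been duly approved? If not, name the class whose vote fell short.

Not approved — the B shares did not give the required vote.

A: 4/5 of 1522572 = 1218057.60, rounded up to 1218058; 1,218,058 required, 1,218,206 in favor — approved.
B: 3/5 of 3060720 = 1836432; 1,836,432 required, 1,835,512 in favor — not approved.
C: 4/5 of 1247372 = 997897.60, rounded up to 997898; 997,898 required, 998,179 in favor — approved.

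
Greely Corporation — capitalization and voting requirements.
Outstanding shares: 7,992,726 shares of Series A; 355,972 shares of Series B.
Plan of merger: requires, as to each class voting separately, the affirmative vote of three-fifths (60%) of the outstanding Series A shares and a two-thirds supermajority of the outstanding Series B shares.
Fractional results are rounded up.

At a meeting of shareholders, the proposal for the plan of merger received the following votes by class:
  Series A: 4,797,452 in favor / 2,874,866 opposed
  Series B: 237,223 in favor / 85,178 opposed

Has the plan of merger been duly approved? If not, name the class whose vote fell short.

Not approved — the Series B shares did not give the required vote.

Series A: 3/5 of 7992726 = 4795635.60, rounded up to 4795636; 4,795,636 required, 4,797,452 in favor — approved.
Series B: 2/3 of 355972 = 237314.67, rounded up to 237315; 237,315 required, 237,223 in favor — not approved.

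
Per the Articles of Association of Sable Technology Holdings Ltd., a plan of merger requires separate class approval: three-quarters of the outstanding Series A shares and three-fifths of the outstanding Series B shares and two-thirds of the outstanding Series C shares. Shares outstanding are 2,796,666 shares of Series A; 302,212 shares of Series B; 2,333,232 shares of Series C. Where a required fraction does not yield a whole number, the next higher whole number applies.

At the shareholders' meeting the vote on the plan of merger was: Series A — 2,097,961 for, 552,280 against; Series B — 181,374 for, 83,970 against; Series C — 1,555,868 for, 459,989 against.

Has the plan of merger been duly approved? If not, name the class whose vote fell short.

Approved — every class gave the required vote.

Series A: 3/4 of 2796666 = 2097499.50, rounded up to 2097500; 2,097,500 required, 2,097,961 in favor — approved.
Series B: 3/5 of 302212 = 181327.20, rounded up to 181328; 181,328 required, 181,374 in favor — approved.
Series C: 2/3 of 2333232 = 1555488; 1,555,488 required, 1,555,868 in favor — approved.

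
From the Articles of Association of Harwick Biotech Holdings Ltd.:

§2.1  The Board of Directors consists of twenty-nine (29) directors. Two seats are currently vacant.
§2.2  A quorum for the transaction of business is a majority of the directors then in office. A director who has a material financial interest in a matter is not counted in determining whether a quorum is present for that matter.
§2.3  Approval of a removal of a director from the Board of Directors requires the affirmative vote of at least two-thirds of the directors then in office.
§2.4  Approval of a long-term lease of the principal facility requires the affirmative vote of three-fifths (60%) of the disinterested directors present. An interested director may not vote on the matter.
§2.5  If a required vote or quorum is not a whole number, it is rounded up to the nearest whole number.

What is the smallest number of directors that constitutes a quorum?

A majority of 27 is 14.

14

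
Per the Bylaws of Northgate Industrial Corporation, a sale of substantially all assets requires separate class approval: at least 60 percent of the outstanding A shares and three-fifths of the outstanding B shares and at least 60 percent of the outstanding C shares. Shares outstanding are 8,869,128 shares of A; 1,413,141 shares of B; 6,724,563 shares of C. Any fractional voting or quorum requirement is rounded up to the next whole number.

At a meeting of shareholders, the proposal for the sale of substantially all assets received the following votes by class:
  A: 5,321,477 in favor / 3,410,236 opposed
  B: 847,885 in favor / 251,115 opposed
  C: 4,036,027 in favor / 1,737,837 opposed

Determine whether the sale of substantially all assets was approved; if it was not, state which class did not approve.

A: 3/5 of 8869128 = 5321476.80, rounded up to 5321477; 5,321,477 required, 5,321,477 in favor — approved.
B: 3/5 of 1413141 = 847884.60, rounded up to 847885; 847,885 required, 847,885 in favor — approved.
C: 3/5 of 6724563 = 4034737.80, rounded up to 4034738; 4,034,738 required, 4,036,027 in favor — approved.

Approved — every class gave the required vote.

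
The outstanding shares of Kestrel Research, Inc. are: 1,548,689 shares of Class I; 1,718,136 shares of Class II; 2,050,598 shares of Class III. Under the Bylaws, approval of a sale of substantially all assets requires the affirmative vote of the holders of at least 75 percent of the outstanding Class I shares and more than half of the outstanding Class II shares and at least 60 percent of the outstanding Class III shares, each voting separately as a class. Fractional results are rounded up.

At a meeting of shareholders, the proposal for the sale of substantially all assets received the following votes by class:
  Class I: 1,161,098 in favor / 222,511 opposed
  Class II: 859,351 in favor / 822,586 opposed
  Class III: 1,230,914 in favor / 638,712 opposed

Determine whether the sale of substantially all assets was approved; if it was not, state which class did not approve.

Class I: 3/4 of 1548689 = 1161516.75, rounded up to 1161517; 1,161,517 required, 1,161,098 in favor — not approved.
Class II: a majority of 1718136 is 859069; 859,069 required, 859,351 in favor — approved.
Class III: 3/5 of 2050598 = 1230358.80, rounded up to 1230359; 1,230,359 required, 1,230,914 in favor — approved.

Not approved — the Class I shares did not give the required vote.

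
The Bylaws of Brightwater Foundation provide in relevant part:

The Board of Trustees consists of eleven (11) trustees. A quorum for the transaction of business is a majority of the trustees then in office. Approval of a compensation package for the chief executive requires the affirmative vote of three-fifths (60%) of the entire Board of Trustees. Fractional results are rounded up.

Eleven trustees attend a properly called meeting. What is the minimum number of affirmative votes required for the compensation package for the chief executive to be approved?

The compensation package for the chief executive requires three-fifths of the entire Board of Trustees (11).
3/5 of 11 = 6.60, rounded up to 7.

7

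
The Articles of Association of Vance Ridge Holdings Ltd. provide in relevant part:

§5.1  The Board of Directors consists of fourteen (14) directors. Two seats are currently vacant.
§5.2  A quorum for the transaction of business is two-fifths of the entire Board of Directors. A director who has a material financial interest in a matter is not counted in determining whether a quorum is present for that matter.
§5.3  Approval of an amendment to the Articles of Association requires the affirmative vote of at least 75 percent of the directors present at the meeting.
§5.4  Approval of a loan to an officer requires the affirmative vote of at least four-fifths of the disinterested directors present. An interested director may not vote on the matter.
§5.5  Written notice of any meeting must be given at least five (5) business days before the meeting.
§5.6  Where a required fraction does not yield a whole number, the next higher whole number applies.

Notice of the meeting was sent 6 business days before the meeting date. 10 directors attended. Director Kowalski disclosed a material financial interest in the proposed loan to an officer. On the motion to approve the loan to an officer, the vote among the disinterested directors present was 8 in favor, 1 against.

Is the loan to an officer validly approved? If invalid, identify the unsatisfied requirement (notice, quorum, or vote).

Notice: 6 business days given; 5 required (6 ≥ 5). Satisfied.
Quorum: 10 present, but the 1 interested director does not count, leaving 9. Quorum is 6. Satisfied.
Vote: the loan to an officer requires four-fifths of the disinterested directors present (10 − 1 = 9). 4/5 of 9 = 7.20, rounded up to 8, so 8 affirmative votes are needed; 8 voted in favor. Satisfied.

Valid — all requirements satisfied.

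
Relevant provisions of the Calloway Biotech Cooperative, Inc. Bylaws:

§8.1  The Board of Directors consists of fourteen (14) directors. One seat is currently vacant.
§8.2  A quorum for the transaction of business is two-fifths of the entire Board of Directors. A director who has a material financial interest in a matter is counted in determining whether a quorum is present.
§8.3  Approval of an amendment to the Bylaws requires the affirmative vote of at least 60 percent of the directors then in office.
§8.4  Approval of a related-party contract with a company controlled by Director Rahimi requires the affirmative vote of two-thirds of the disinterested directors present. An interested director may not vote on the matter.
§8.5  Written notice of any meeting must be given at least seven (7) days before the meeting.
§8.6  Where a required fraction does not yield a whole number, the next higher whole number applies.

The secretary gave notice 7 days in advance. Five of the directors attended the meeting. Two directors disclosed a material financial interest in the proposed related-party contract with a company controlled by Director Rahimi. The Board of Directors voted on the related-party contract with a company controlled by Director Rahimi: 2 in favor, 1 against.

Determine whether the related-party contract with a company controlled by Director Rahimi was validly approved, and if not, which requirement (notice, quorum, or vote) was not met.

Notice: 7 days given; 7 required (7 ≥ 7). Satisfied.
Quorum: 5 present (interested directors count toward quorum); quorum is 6. Not satisfied.
Vote: the related-party contract with a company controlled by Director Rahimi requires two-thirds of the disinterested directors present (5 − 2 = 3). 2/3 of 3 = 2, so 2 affirmative votes are needed; 2 voted in favor. Satisfied. (Moot — without a quorum no business can be validly transacted.)

Invalid — quorum requirement not satisfied.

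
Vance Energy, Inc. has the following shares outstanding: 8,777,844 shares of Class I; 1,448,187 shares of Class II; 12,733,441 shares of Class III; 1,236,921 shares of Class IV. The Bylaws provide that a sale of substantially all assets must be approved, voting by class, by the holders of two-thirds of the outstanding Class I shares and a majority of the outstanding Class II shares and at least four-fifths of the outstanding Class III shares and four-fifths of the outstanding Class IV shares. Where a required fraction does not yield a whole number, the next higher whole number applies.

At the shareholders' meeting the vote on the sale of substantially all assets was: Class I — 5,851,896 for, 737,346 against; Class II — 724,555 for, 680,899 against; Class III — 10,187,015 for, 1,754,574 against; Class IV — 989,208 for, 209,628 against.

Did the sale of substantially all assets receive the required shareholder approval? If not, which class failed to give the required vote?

Not approved — the Class IV shares did not give the required vote.

Class I: 2/3 of 8777844 = 5851896; 5,851,896 required, 5,851,896 in favor — approved.
Class II: a majority of 1448187 is 724094; 724,094 required, 724,555 in favor — approved.
Class III: 4/5 of 12733441 = 10186752.80, rounded up to 10186753; 10,186,753 required, 10,187,015 in favor — approved.
Class IV: 4/5 of 1236921 = 989536.80, rounded up to 989537; 989,537 required, 989,208 in favor — not approved.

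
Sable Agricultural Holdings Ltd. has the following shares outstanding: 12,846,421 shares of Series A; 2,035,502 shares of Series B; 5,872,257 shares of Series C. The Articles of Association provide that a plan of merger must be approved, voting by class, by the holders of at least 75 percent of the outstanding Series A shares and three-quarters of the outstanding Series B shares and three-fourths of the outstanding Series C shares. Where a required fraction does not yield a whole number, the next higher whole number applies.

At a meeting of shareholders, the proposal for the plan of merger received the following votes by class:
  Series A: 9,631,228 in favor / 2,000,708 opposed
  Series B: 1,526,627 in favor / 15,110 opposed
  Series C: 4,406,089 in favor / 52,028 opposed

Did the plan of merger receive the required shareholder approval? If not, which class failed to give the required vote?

Series A: 3/4 of 12846421 = 9634815.75, rounded up to 9634816; 9,634,816 required, 9,631,228 in favor — not approved.
Series B: 3/4 of 2035502 = 1526626.50, rounded up to 1526627; 1,526,627 required, 1,526,627 in favor — approved.
Series C: 3/4 of 5872257 = 4404192.75, rounded up to 4404193; 4,404,193 required, 4,406,089 in favor — approved.

Not approved — the Series A shares did not give the required vote.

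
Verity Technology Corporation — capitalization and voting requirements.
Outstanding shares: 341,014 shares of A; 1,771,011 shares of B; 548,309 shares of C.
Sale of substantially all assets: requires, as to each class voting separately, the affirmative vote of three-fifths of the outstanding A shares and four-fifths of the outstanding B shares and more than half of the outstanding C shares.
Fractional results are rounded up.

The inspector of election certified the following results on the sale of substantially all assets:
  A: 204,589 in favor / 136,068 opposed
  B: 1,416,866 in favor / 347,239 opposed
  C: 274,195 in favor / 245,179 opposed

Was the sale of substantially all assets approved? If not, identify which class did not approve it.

A: 3/5 of 341014 = 204608.40, rounded up to 204609; 204,609 required, 204,589 in favor — not approved.
B: 4/5 of 1771011 = 1416808.80, rounded up to 1416809; 1,416,809 required, 1,416,866 in favor — approved.
C: a majority of 548309 is 274155; 274,155 required, 274,195 in favor — approved.

Not approved — the A shares did not give the required vote.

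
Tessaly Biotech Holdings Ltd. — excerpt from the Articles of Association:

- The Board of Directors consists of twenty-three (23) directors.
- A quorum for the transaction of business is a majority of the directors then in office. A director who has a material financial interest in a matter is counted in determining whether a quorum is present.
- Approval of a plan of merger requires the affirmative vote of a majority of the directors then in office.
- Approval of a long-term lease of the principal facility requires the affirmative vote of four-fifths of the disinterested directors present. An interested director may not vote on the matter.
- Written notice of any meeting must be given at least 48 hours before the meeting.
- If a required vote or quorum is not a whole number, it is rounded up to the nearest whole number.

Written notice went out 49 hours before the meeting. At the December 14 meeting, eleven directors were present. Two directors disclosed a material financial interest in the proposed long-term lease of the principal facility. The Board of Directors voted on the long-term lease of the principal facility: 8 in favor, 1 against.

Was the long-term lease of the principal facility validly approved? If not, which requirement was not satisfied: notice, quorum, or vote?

Notice: 49 hours given; 48 required (49 ≥ 48). Satisfied.
Quorum: 11 present (interested directors count toward quorum); quorum is 12. Not satisfied.
Vote: the long-term lease of the principal facility requires four-fifths of the disinterested directors present (11 − 2 = 9). 4/5 of 9 = 7.20, rounded up to 8, so 8 affirmative votes are needed; 8 voted in favor. Satisfied. (Moot — without a quorum no business can be validly transacted.)

Invalid — quorum requirement not satisfied.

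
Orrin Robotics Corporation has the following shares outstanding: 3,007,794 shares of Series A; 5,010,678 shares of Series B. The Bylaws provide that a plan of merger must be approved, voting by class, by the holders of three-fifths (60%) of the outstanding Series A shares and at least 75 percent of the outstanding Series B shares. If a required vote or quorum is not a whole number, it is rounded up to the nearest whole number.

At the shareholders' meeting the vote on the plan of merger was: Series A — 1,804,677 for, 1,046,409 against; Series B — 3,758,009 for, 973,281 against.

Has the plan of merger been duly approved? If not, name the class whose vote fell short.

Approved — every class gave the required vote.

Series A: 3/5 of 3007794 = 1804676.40, rounded up to 1804677; 1,804,677 required, 1,804,677 in favor — approved.
Series B: 3/4 of 5010678 = 3758008.50, rounded up to 3758009; 3,758,009 required, 3,758,009 in favor — approved.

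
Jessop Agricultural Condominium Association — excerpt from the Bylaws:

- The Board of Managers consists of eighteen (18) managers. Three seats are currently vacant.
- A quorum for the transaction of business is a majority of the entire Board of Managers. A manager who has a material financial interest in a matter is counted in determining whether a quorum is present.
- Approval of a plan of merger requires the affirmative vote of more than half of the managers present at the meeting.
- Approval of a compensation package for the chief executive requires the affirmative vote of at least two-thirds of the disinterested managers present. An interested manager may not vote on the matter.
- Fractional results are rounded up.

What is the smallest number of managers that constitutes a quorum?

A majority of 18 is 10.

10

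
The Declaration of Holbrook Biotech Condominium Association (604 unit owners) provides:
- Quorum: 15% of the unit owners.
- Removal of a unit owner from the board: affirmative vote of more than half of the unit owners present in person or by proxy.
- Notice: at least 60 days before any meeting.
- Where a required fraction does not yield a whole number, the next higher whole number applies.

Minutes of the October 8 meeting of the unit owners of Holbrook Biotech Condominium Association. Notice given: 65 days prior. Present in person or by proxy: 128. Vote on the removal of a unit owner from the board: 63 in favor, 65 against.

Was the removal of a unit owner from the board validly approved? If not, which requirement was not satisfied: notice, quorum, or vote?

Invalid — vote requirement not satisfied.

Notice: 65 days given; 60 required. Satisfied.
Quorum: 15% of 604 = 90.60, rounded up to 91; 128 present. Satisfied.
Vote: requires a majority of those present (128); a majority of 128 is 65, so 65 needed; 63 in favor. Not satisfied.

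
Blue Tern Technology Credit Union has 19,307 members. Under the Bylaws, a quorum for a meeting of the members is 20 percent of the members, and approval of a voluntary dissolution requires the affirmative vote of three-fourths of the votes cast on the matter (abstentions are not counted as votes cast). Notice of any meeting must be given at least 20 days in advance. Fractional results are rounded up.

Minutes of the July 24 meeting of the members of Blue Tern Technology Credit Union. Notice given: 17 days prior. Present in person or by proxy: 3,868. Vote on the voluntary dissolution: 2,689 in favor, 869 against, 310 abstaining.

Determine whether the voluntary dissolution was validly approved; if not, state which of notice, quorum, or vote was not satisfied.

Invalid — notice requirement not satisfied.

Notice: 17 days given; 20 required. Not satisfied.
Quorum: 20% of 19,307 = 3,861.40, rounded up to 3,862; 3,868 present. Satisfied.
Vote: requires three-fourths of the votes cast (3,868 − 310 abstaining = 3,558); 3/4 of 3558 = 2668.50, rounded up to 2669, so 2,669 needed; 2,689 in favor. Satisfied.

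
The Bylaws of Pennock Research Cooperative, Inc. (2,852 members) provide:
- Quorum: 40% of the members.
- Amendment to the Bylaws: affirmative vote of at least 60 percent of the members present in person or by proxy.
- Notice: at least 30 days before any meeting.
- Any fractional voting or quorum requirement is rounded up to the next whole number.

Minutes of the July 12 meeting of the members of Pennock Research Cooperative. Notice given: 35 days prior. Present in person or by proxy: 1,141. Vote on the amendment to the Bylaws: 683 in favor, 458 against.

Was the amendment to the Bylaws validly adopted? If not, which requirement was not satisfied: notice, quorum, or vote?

Invalid — vote requirement not satisfied.

Notice: 35 days given; 30 required. Satisfied.
Quorum: 40% of 2,852 = 1,140.80, rounded up to 1,141; 1,141 present. Satisfied.
Vote: requires three-fifths of those present (1,141); 3/5 of 1141 = 684.60, rounded up to 685, so 685 needed; 683 in favor. Not satisfied.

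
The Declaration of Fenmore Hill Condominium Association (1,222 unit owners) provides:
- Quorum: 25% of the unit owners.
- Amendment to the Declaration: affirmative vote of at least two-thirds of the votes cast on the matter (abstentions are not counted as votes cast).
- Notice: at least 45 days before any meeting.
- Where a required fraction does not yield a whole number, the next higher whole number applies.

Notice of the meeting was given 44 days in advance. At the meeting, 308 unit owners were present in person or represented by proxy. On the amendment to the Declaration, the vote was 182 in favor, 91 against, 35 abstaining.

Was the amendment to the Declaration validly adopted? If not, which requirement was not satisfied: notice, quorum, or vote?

Invalid — notice requirement not satisfied.

Notice: 44 days given; 45 required. Not satisfied.
Quorum: 25% of 1,222 = 305.50, rounded up to 306; 308 present. Satisfied.
Vote: requires two-thirds of the votes cast (308 − 35 abstaining = 273); 2/3 of 273 = 182, so 182 needed; 182 in favor. Satisfied.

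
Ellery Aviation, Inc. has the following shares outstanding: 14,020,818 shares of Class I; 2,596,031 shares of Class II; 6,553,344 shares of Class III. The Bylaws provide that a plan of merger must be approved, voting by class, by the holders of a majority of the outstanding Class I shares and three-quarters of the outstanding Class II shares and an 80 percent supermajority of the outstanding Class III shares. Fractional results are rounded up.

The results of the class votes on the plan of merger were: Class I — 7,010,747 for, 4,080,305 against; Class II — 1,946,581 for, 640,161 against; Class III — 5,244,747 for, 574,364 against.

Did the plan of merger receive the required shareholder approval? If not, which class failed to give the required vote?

Not approved — the Class II shares did not give the required vote.

Class I: a majority of 14020818 is 7010410; 7,010,410 required, 7,010,747 in favor — approved.
Class II: 3/4 of 2596031 = 1947023.25, rounded up to 1947024; 1,947,024 required, 1,946,581 in favor — not approved.
Class III: 4/5 of 6553344 = 5242675.20, rounded up to 5242676; 5,242,676 required, 5,244,747 in favor — approved.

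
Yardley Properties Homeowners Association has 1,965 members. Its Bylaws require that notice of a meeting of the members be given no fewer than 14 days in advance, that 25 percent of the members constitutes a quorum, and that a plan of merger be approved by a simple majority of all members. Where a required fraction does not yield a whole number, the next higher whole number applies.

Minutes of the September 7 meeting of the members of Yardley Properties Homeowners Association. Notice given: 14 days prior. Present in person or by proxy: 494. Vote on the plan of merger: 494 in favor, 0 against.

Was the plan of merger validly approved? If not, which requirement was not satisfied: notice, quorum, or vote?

Invalid — vote requirement not satisfied.

Notice: 14 days given; 14 required. Satisfied.
Quorum: 25% of 1,965 = 491.25, rounded up to 492; 494 present. Satisfied.
Vote: requires a majority of all members (1,965); a majority of 1965 is 983, so 983 needed; 494 in favor. Not satisfied.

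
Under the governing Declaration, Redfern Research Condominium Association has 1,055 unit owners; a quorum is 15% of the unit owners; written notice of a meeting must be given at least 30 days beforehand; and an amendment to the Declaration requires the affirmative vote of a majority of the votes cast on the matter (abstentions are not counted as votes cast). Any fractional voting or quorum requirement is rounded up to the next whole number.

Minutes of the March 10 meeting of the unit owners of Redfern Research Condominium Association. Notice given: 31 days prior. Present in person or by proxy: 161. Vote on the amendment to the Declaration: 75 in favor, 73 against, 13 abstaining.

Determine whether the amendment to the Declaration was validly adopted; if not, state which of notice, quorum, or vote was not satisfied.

Notice: 31 days given; 30 required. Satisfied.
Quorum: 15% of 1,055 = 158.25, rounded up to 159; 161 present. Satisfied.
Vote: requires a majority of the votes cast (161 − 13 abstaining = 148); a majority of 148 is 75, so 75 needed; 75 in favor. Satisfied.

Valid — all requirements satisfied.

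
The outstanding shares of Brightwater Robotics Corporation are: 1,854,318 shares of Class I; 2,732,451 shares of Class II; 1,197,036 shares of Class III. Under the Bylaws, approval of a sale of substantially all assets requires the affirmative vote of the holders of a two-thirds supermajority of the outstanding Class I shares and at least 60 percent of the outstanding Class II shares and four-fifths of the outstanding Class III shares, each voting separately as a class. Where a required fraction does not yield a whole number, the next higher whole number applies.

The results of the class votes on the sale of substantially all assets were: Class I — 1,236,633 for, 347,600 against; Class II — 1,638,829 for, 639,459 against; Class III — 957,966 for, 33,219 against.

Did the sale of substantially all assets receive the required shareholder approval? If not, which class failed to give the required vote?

Not approved — the Class II shares did not give the required vote.

Class I: 2/3 of 1854318 = 1236212; 1,236,212 required, 1,236,633 in favor — approved.
Class II: 3/5 of 2732451 = 1639470.60, rounded up to 1639471; 1,639,471 required, 1,638,829 in favor — not approved.
Class III: 4/5 of 1197036 = 957628.80, rounded up to 957629; 957,629 required, 957,966 in favor — approved.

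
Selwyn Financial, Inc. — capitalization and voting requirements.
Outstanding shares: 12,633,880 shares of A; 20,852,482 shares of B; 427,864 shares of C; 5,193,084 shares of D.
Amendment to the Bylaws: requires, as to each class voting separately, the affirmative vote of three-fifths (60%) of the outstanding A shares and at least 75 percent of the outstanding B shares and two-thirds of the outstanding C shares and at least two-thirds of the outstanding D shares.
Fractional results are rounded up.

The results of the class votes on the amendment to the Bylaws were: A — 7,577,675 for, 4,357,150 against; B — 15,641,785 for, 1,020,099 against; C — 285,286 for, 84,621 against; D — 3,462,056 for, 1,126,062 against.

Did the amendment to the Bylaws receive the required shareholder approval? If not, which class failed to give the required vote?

A: 3/5 of 12633880 = 7580328; 7,580,328 required, 7,577,675 in favor — not approved.
B: 3/4 of 20852482 = 15639361.50, rounded up to 15639362; 15,639,362 required, 15,641,785 in favor — approved.
C: 2/3 of 427864 = 285242.67, rounded up to 285243; 285,243 required, 285,286 in favor — approved.
D: 2/3 of 5193084 = 3462056; 3,462,056 required, 3,462,056 in favor — approved.

Not approved — the A shares did not give the required vote.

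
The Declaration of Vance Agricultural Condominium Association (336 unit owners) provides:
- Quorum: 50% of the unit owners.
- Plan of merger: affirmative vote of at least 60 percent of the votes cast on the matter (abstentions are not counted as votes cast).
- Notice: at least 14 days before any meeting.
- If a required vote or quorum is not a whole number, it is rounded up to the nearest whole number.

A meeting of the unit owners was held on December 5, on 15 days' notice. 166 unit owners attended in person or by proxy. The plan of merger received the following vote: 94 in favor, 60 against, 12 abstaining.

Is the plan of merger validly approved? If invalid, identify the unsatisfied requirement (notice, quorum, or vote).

Invalid — quorum requirement not satisfied.

Notice: 15 days given; 14 required. Satisfied.
Quorum: 50% of 336 = 168; 166 present. Not satisfied.
Vote: requires three-fifths of the votes cast (166 − 12 abstaining = 154); 3/5 of 154 = 92.40, rounded up to 93, so 93 needed; 94 in favor. Satisfied.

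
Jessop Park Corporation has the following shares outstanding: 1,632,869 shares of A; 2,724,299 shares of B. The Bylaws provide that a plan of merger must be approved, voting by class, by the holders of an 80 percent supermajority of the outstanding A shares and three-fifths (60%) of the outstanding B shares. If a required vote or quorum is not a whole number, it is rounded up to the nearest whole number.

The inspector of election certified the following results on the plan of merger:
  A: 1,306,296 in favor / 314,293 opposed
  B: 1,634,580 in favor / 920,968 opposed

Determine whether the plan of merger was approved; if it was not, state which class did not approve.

Approved — every class gave the required vote.

A: 4/5 of 1632869 = 1306295.20, rounded up to 1306296; 1,306,296 required, 1,306,296 in favor — approved.
B: 3/5 of 2724299 = 1634579.40, rounded up to 1634580; 1,634,580 required, 1,634,580 in favor — approved.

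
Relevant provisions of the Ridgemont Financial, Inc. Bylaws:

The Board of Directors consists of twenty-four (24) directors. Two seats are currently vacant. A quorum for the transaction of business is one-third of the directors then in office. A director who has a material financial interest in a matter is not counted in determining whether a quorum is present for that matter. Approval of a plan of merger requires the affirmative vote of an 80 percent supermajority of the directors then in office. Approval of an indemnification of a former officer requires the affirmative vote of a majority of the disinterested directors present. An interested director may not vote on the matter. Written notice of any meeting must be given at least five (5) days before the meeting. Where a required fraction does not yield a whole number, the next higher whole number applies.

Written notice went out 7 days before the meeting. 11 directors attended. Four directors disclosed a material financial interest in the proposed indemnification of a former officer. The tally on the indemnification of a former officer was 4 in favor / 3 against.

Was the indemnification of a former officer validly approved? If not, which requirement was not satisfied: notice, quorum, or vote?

Notice: 7 days given; 5 required (7 ≥ 5). Satisfied.
Quorum: 11 present, but the 4 interested directors do not count, leaving 7. Quorum is 8. Not satisfied.
Vote: the indemnification of a former officer requires a majority of the disinterested directors present (11 − 4 = 7). A majority of 7 is 4, so 4 affirmative votes are needed; 4 voted in favor. Satisfied. (Moot — without a quorum no business can be validly transacted.)

Invalid — quorum requirement not satisfied.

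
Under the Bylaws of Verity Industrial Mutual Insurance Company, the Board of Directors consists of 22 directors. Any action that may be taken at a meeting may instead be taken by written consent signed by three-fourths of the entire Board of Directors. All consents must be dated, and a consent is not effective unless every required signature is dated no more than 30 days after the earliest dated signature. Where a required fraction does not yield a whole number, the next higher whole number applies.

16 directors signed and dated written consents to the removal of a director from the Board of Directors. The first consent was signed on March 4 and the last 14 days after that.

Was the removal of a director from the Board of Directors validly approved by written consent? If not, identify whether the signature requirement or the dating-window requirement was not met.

Not effective — insufficient signatures.

Signatures required: three-fourths of 22 — 3/4 of 22 = 16.50, rounded up to 17, so 17 needed; 16 signed. Insufficient.
Dating window: the latest signature is 14 days after the earliest; the limit is 30 days. Within the window.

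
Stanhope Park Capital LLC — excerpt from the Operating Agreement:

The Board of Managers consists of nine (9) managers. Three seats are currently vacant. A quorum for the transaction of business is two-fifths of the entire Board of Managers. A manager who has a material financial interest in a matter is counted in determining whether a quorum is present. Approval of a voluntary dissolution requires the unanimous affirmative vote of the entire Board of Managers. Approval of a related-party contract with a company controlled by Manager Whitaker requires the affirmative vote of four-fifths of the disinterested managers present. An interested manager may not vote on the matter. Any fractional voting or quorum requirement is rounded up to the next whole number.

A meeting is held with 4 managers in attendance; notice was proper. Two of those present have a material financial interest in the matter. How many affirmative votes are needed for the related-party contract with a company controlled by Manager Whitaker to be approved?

The related-party contract with a company controlled by Manager Whitaker requires four-fifths of the disinterested managers present (4 − 2 = 2).
4/5 of 2 = 1.60, rounded up to 2.

2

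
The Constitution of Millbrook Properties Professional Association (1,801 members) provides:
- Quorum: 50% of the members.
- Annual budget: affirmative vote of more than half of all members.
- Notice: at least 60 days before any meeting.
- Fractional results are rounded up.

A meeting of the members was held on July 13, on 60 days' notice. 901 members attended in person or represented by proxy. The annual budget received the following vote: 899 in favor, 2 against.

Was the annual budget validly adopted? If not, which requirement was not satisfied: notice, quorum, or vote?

Notice: 60 days given; 60 required. Satisfied.
Quorum: 50% of 1,801 = 900.50, rounded up to 901; 901 present. Satisfied.
Vote: requires a majority of all members (1,801); a majority of 1801 is 901, so 901 needed; 899 in favor. Not satisfied.

Invalid — vote requirement not satisfied.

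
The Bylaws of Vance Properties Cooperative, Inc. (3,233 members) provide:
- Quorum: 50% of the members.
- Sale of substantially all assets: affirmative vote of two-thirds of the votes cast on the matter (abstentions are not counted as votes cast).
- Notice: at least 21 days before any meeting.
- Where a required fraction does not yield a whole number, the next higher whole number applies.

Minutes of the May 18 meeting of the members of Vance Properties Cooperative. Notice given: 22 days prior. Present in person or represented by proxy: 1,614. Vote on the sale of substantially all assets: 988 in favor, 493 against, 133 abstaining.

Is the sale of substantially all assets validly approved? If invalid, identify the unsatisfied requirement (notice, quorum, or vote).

Notice: 22 days given; 21 required. Satisfied.
Quorum: 50% of 3,233 = 1,616.50, rounded up to 1,617; 1,614 present. Not satisfied.
Vote: requires two-thirds of the votes cast (1,614 − 133 abstaining = 1,481); 2/3 of 1481 = 987.33, rounded up to 988, so 988 needed; 988 in favor. Satisfied.

Invalid — quorum requirement not satisfied.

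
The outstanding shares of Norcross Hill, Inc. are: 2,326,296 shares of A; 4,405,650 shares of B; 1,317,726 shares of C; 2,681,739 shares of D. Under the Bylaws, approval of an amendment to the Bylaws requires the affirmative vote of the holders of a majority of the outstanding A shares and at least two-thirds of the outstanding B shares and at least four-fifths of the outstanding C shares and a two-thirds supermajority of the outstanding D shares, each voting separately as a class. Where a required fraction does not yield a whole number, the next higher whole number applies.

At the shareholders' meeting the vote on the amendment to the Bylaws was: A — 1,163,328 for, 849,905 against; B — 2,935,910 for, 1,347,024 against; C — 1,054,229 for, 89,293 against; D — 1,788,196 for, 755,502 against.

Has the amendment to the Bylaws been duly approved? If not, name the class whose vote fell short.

Not approved — the B shares did not give the required vote.

A: a majority of 2326296 is 1163149; 1,163,149 required, 1,163,328 in favor — approved.
B: 2/3 of 4405650 = 2937100; 2,937,100 required, 2,935,910 in favor — not approved.
C: 4/5 of 1317726 = 1054180.80, rounded up to 1054181; 1,054,181 required, 1,054,229 in favor — approved.
D: 2/3 of 2681739 = 1787826; 1,787,826 required, 1,788,196 in favor — approved.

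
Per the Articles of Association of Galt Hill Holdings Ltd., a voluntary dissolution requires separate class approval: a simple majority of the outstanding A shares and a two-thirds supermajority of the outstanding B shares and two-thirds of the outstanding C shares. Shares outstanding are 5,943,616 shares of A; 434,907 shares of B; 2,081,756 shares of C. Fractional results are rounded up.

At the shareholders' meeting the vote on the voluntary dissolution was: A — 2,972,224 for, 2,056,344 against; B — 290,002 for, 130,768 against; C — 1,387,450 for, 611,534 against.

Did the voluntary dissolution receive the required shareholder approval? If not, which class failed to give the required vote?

A: a majority of 5943616 is 2971809; 2,971,809 required, 2,972,224 in favor — approved.
B: 2/3 of 434907 = 289938; 289,938 required, 290,002 in favor — approved.
C: 2/3 of 2081756 = 1387837.33, rounded up to 1387838; 1,387,838 required, 1,387,450 in favor — not approved.

Not approved — the C shares did not give the required vote.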